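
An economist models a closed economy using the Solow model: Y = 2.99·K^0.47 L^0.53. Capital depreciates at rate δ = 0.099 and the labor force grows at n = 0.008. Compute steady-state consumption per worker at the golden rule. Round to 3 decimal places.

n + δ = 0.008 + 0.099 = 0.107.
Setting f'(k) = n+δ gives 0.47·2.99·k^(0.47−1) = 0.107, hence k_gold = (0.47·2.99/0.107)^(1/0.53) ≈ 128.8727.
y_gold = 2.99·128.8727^0.47 ≈ 29.3391.
c_gold = y_gold − (n+δ)·k_gold = 29.3391 − 0.107·128.8727 ≈ 15.5497.

c_gold ≈ 15.550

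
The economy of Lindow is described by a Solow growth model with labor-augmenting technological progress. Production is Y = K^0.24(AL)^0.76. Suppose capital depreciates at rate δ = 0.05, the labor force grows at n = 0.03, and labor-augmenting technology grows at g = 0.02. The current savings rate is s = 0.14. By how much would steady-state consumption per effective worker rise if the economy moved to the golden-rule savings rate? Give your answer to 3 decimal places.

Δc ≈ 0.046

Capital per effective worker breaks even when investment replaces (n + g + δ)·k; here n + g + δ = 0.1.
Current steady state (s = 0.14): k* = (0.14/0.1)^(1/0.76) ≈ 1.5569, y* = 1.5569^0.24 ≈ 1.1121, c* = (1−0.14)·1.1121 ≈ 0.9564.
Golden rule sets MPK = n+g+δ: 0.24·k^(0.24−1) = 0.1, so k_gold = (0.24/0.1)^(1/0.76) ≈ 3.1643.
y_gold = 3.1643^0.24 ≈ 1.3185, c_gold = y_gold − 0.1·k_gold ≈ 1.0020.
Gain: Δc = 1.0020 − 0.9564 ≈ 0.0456.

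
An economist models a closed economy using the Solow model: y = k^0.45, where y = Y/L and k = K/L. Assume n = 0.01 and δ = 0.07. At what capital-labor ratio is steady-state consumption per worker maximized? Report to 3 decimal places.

Capital per worker breaks even when investment replaces (n + δ)·k; here n + δ = 0.08.
Setting f'(k) = n+δ gives 0.45·k^(0.45−1) = 0.08, hence k_gold = (0.45/0.08)^(1/0.55) ≈ 23.1132.

k_gold ≈ 23.113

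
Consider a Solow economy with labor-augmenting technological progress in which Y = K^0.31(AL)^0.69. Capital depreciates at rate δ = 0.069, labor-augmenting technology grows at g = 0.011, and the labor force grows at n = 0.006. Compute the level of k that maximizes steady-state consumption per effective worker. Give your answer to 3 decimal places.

k_gold ≈ 6.413

Break-even investment rate: n + g + δ = 0.006 + 0.011 + 0.069 = 0.086.
Golden rule sets MPK = n+g+δ: 0.31·k^(0.31−1) = 0.086, so k_gold = (0.31/0.086)^(1/0.69) ≈ 6.4128.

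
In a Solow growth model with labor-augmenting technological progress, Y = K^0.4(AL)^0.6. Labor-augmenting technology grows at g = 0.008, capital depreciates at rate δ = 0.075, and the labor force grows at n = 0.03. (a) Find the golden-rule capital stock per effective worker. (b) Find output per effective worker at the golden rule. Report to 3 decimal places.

n + g + δ = 0.03 + 0.008 + 0.075 = 0.113.
At the golden rule the marginal product of capital equals n+g+δ: 0.4·k^(0.4−1) = 0.113. Solving, k_gold = (0.4/0.113)^(1/0.6) ≈ 8.2218.
y_gold = 8.2218^0.4 ≈ 2.3227.

(a) k_gold ≈ 8.222; (b) y_gold ≈ 2.323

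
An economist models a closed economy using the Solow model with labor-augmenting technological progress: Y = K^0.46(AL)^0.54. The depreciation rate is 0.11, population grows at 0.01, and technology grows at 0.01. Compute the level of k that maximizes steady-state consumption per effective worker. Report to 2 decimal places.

Break-even investment rate: n + g + δ = 0.01 + 0.01 + 0.11 = 0.13.
At the golden rule the marginal product of capital equals n+g+δ: 0.46·k^(0.46−1) = 0.13. Solving, k_gold = (0.46/0.13)^(1/0.54) ≈ 10.3830.

k_gold ≈ 10.38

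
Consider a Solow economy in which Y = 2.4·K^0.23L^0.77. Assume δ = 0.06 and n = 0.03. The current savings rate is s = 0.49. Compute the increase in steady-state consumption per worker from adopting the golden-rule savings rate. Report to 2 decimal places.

Δc ≈ 0.54

Break-even investment rate: n + δ = 0.03 + 0.06 = 0.09.
Current steady state (s = 0.49): k* = (0.49·2.4/0.09)^(1/0.77) ≈ 28.1556, y* = 2.4·28.1556^0.23 ≈ 5.1714, c* = (1−0.49)·5.1714 ≈ 2.6374.
Maximizing c = f(k) − (n+δ)·k gives f'(k) = n+δ, i.e. 0.23·2.4·k^(0.23−1) = 0.09, so k_gold = (0.23·2.4/0.09)^(1/0.77) ≈ 10.5434.
y_gold = 2.4·10.5434^0.23 ≈ 4.1257, c_gold = y_gold − 0.09·k_gold ≈ 3.1768.
Gain: Δc = 3.1768 − 2.6374 ≈ 0.5394.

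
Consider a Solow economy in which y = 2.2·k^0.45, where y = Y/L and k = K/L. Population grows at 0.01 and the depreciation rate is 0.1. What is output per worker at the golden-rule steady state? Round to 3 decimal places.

The effective depreciation rate is n + δ = 0.01 + 0.1 = 0.11.
Maximizing c = f(k) − (n+δ)·k gives f'(k) = n+δ, i.e. 0.45·2.2·k^(0.45−1) = 0.11, so k_gold = (0.45·2.2/0.11)^(1/0.55) ≈ 54.3233.
Output: y_gold = 2.2·k_gold^0.45 = 2.2·54.3233^0.45 ≈ 13.2790.

y_gold ≈ 13.279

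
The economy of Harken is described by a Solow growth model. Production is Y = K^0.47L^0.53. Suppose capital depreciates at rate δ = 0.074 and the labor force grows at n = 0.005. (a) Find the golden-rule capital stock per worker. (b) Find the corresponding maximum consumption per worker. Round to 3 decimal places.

Capital per worker breaks even when investment replaces (n + δ)·k; here n + δ = 0.079.
Golden rule sets MPK = n+δ: 0.47·k^(0.47−1) = 0.079, so k_gold = (0.47/0.079)^(1/0.53) ≈ 28.9245.
y_gold = 28.9245^0.47 ≈ 4.8618; c_gold = y_gold − 0.079·k_gold ≈ 2.5767.

(a) k_gold ≈ 28.924; (b) c_gold ≈ 2.577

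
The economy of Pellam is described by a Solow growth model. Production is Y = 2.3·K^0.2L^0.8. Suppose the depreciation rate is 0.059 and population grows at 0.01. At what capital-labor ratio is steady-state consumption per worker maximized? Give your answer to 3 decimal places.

Capital per worker breaks even when investment replaces (n + δ)·k; here n + δ = 0.069.
Maximizing c = f(k) − (n+δ)·k gives f'(k) = n+δ, i.e. 0.2·2.3·k^(0.2−1) = 0.069, so k_gold = (0.2·2.3/0.069)^(1/0.8) ≈ 10.7124.

k_gold ≈ 10.712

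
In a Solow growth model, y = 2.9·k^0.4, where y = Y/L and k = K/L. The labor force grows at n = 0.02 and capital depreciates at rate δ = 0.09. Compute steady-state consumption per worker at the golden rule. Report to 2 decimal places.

c_gold ≈ 8.37

The effective depreciation rate is n + δ = 0.02 + 0.09 = 0.11.
Maximizing c = f(k) − (n+δ)·k gives f'(k) = n+δ, i.e. 0.4·2.9·k^(0.4−1) = 0.11, so k_gold = (0.4·2.9/0.11)^(1/0.6) ≈ 50.7118.
y_gold = 2.9·50.7118^0.4 ≈ 13.9457.
c_gold = y_gold − (n+δ)·k_gold = 13.9457 − 0.11·50.7118 ≈ 8.3674.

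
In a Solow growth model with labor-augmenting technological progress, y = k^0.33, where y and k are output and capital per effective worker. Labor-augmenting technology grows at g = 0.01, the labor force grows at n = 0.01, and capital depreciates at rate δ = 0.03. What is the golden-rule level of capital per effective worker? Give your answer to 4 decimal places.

Break-even investment rate: n + g + δ = 0.01 + 0.01 + 0.03 = 0.05.
At the golden rule the marginal product of capital equals n+g+δ: 0.33·k^(0.33−1) = 0.05. Solving, k_gold = (0.33/0.05)^(1/0.67) ≈ 16.7186.

k_gold ≈ 16.7186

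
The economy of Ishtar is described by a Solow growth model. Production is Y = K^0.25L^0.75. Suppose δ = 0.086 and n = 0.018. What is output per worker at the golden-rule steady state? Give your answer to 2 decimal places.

n + δ = 0.018 + 0.086 = 0.104.
Maximizing c = f(k) − (n+δ)·k gives f'(k) = n+δ, i.e. 0.25·k^(0.25−1) = 0.104, so k_gold = (0.25/0.104)^(1/0.75) ≈ 3.2201.
Output: y_gold = k_gold^0.25 = 3.2201^0.25 ≈ 1.3396.

y_gold ≈ 1.34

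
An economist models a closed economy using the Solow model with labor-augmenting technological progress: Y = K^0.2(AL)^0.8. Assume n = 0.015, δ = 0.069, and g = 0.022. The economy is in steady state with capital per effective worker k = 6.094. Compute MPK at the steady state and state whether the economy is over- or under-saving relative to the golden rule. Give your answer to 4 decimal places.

n + g + δ = 0.015 + 0.022 + 0.069 = 0.106.
MPK = 0.2·k^(0.2−1) = 0.2·6.094^(-0.8) ≈ 0.0471.
MPK < 0.106, so the economy is dynamically inefficient (over-saving).

over-saving; MPK ≈ 0.0471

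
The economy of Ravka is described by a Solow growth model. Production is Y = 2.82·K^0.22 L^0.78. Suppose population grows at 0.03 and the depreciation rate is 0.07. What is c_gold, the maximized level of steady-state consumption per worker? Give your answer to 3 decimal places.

c_gold ≈ 3.681

Capital per worker breaks even when investment replaces (n + δ)·k; here n + δ = 0.1.
Setting f'(k) = n+δ gives 0.22·2.82·k^(0.22−1) = 0.1, hence k_gold = (0.22·2.82/0.1)^(1/0.78) ≈ 10.3812.
y_gold = 2.82·10.3812^0.22 ≈ 4.7187.
c_gold = y_gold − (n+δ)·k_gold = 4.7187 − 0.1·10.3812 ≈ 3.6806.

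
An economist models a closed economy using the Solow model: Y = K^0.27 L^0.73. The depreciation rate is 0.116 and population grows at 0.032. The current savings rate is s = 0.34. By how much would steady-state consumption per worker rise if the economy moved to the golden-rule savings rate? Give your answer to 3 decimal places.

Δc ≈ 0.014

n + δ = 0.032 + 0.116 = 0.148.
Current steady state (s = 0.34): k* = (0.34/0.148)^(1/0.73) ≈ 3.1248, y* = 3.1248^0.27 ≈ 1.3602, c* = (1−0.34)·1.3602 ≈ 0.8977.
At the golden rule the marginal product of capital equals n+δ: 0.27·k^(0.27−1) = 0.148. Solving, k_gold = (0.27/0.148)^(1/0.73) ≈ 2.2786.
y_gold = 2.2786^0.27 ≈ 1.2490, c_gold = y_gold − 0.148·k_gold ≈ 0.9118.
Gain: Δc = 0.9118 − 0.8977 ≈ 0.0141.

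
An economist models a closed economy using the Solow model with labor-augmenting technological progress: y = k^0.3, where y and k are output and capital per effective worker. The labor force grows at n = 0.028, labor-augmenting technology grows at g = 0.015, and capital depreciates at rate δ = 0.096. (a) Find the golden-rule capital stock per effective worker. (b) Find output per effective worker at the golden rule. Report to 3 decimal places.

The effective depreciation rate is n + g + δ = 0.028 + 0.015 + 0.096 = 0.139.
Setting f'(k) = n+g+δ gives 0.3·k^(0.3−1) = 0.139, hence k_gold = (0.3/0.139)^(1/0.7) ≈ 3.0012.
y_gold = 3.0012^0.3 ≈ 1.3906.

(a) k_gold ≈ 3.001; (b) y_gold ≈ 1.391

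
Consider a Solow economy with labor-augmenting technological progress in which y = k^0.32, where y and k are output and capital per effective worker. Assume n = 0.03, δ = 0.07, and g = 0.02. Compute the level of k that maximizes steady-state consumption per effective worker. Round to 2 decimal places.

Break-even investment rate: n + g + δ = 0.03 + 0.02 + 0.07 = 0.12.
Golden rule sets MPK = n+g+δ: 0.32·k^(0.32−1) = 0.12, so k_gold = (0.32/0.12)^(1/0.68) ≈ 4.2308.

k_gold ≈ 4.23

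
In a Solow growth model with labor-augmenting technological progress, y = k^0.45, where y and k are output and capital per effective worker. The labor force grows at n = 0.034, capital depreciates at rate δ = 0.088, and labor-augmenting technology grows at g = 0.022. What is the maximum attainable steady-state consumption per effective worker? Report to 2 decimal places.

Capital per effective worker breaks even when investment replaces (n + g + δ)·k; here n + g + δ = 0.144.
Golden rule sets MPK = n+g+δ: 0.45·k^(0.45−1) = 0.144, so k_gold = (0.45/0.144)^(1/0.55) ≈ 7.9383.
y_gold = 7.9383^0.45 ≈ 2.5403.
c_gold = y_gold − (n+g+δ)·k_gold = 2.5403 − 0.144·7.9383 ≈ 1.3971.

c_gold ≈ 1.40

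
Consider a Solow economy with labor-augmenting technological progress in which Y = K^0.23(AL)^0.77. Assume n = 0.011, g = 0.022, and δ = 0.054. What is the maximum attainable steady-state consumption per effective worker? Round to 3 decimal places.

c_gold ≈ 1.029

n + g + δ = 0.011 + 0.022 + 0.054 = 0.087.
At the golden rule the marginal product of capital equals n+g+δ: 0.23·k^(0.23−1) = 0.087. Solving, k_gold = (0.23/0.087)^(1/0.77) ≈ 3.5345.
y_gold = 3.5345^0.23 ≈ 1.3369.
c_gold = y_gold − (n+g+δ)·k_gold = 1.3369 − 0.087·3.5345 ≈ 1.0294.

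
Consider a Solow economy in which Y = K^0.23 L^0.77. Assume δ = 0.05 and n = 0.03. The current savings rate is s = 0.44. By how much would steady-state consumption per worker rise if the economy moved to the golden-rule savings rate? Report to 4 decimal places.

Δc ≈ 0.1237

Break-even investment rate: n + δ = 0.03 + 0.05 = 0.08.
Current steady state (s = 0.44): k* = (0.44/0.08)^(1/0.77) ≈ 9.1519, y* = 9.1519^0.23 ≈ 1.6640, c* = (1−0.44)·1.6640 ≈ 0.9318.
Golden rule sets MPK = n+δ: 0.23·k^(0.23−1) = 0.08, so k_gold = (0.23/0.08)^(1/0.77) ≈ 3.9412.
y_gold = 3.9412^0.23 ≈ 1.3709, c_gold = y_gold − 0.08·k_gold ≈ 1.0556.
Gain: Δc = 1.0556 − 0.9318 ≈ 0.1237.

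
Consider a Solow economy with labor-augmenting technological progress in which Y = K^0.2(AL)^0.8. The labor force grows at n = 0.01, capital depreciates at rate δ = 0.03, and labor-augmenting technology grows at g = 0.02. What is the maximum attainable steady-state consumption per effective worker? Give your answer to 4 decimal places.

The effective depreciation rate is n + g + δ = 0.01 + 0.02 + 0.03 = 0.06.
Setting f'(k) = n+g+δ gives 0.2·k^(0.2−1) = 0.06, hence k_gold = (0.2/0.06)^(1/0.8) ≈ 4.5040.
y_gold = 4.5040^0.2 ≈ 1.3512.
c_gold = y_gold − (n+g+δ)·k_gold = 1.3512 − 0.06·4.5040 ≈ 1.0810.

c_gold ≈ 1.0810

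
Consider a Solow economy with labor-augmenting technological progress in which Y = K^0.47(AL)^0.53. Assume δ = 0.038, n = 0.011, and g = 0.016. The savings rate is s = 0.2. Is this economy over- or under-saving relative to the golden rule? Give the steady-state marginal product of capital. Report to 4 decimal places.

under-saving; MPK ≈ 0.1527

n + g + δ = 0.011 + 0.016 + 0.038 = 0.065.
Steady-state k*: s·k^0.47 = 0.065·k gives k* = (0.2/0.065)^(1/0.53) ≈ 8.3363.
MPK = 0.47·8.3363^(-0.53) ≈ 0.1527.
MPK > n+g+δ = 0.065, so the economy is dynamically efficient (under-saving).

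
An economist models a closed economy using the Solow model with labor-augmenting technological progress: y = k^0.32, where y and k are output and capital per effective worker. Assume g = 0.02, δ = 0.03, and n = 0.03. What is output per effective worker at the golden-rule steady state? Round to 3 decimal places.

Capital per effective worker breaks even when investment replaces (n + g + δ)·k; here n + g + δ = 0.08.
Golden rule sets MPK = n+g+δ: 0.32·k^(0.32−1) = 0.08, so k_gold = (0.32/0.08)^(1/0.68) ≈ 7.6804.
Output: y_gold = k_gold^0.32 = 7.6804^0.32 ≈ 1.9201.

y_gold ≈ 1.920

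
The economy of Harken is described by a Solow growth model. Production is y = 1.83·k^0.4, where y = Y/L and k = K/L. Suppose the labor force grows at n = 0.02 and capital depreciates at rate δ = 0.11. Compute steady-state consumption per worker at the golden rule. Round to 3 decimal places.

c_gold ≈ 3.475

Break-even investment rate: n + δ = 0.02 + 0.11 = 0.13.
At the golden rule the marginal product of capital equals n+δ: 0.4·1.83·k^(0.4−1) = 0.13. Solving, k_gold = (0.4·1.83/0.13)^(1/0.6) ≈ 17.8216.
y_gold = 1.83·17.8216^0.4 ≈ 5.7920.
c_gold = y_gold − (n+δ)·k_gold = 5.7920 − 0.13·17.8216 ≈ 3.4752.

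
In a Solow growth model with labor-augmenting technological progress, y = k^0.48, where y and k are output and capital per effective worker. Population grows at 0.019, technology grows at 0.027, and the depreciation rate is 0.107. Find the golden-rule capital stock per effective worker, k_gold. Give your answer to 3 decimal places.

Break-even investment rate: n + g + δ = 0.019 + 0.027 + 0.107 = 0.153.
At the golden rule the marginal product of capital equals n+g+δ: 0.48·k^(0.48−1) = 0.153. Solving, k_gold = (0.48/0.153)^(1/0.52) ≈ 9.0137.

k_gold ≈ 9.014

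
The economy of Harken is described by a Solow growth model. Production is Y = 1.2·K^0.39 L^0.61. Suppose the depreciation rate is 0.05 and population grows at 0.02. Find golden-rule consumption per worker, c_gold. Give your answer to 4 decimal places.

c_gold ≈ 2.4664

Break-even investment rate: n + δ = 0.02 + 0.05 = 0.07.
Maximizing c = f(k) − (n+δ)·k gives f'(k) = n+δ, i.e. 0.39·1.2·k^(0.39−1) = 0.07, so k_gold = (0.39·1.2/0.07)^(1/0.61) ≈ 22.5269.
y_gold = 1.2·22.5269^0.39 ≈ 4.0433.
c_gold = y_gold − (n+δ)·k_gold = 4.0433 − 0.07·22.5269 ≈ 2.4664.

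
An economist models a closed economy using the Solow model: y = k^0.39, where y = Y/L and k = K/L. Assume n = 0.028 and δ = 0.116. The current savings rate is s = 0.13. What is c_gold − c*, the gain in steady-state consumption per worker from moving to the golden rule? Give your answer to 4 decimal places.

Break-even investment rate: n + δ = 0.028 + 0.116 = 0.144.
Current steady state (s = 0.13): k* = (0.13/0.144)^(1/0.61) ≈ 0.8456, y* = 0.8456^0.39 ≈ 0.9367, c* = (1−0.13)·0.9367 ≈ 0.8149.
Maximizing c = f(k) − (n+δ)·k gives f'(k) = n+δ, i.e. 0.39·k^(0.39−1) = 0.144, so k_gold = (0.39/0.144)^(1/0.61) ≈ 5.1209.
y_gold = 5.1209^0.39 ≈ 1.8908, c_gold = y_gold − 0.144·k_gold ≈ 1.1534.
Gain: Δc = 1.1534 − 0.8149 ≈ 0.3385.

Δc ≈ 0.3385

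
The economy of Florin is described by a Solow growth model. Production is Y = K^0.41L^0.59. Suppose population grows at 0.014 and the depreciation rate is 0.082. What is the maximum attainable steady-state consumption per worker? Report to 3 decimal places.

c_gold ≈ 1.618

Capital per worker breaks even when investment replaces (n + δ)·k; here n + δ = 0.096.
At the golden rule the marginal product of capital equals n+δ: 0.41·k^(0.41−1) = 0.096. Solving, k_gold = (0.41/0.096)^(1/0.59) ≈ 11.7129.
y_gold = 11.7129^0.41 ≈ 2.7425.
c_gold = y_gold − (n+δ)·k_gold = 2.7425 − 0.096·11.7129 ≈ 1.6181.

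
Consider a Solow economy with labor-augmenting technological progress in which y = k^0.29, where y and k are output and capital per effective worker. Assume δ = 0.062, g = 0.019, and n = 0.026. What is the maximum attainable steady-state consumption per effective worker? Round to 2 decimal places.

Break-even investment rate: n + g + δ = 0.026 + 0.019 + 0.062 = 0.107.
Golden rule sets MPK = n+g+δ: 0.29·k^(0.29−1) = 0.107, so k_gold = (0.29/0.107)^(1/0.71) ≈ 4.0727.
y_gold = 4.0727^0.29 ≈ 1.5027.
c_gold = y_gold − (n+g+δ)·k_gold = 1.5027 − 0.107·4.0727 ≈ 1.0669.

c_gold ≈ 1.07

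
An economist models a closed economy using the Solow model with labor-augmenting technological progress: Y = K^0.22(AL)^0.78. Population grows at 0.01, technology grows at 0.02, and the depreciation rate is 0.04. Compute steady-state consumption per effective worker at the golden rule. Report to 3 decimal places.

Capital per effective worker breaks even when investment replaces (n + g + δ)·k; here n + g + δ = 0.07.
Setting f'(k) = n+g+δ gives 0.22·k^(0.22−1) = 0.07, hence k_gold = (0.22/0.07)^(1/0.78) ≈ 4.3411.
y_gold = 4.3411^0.22 ≈ 1.3812.
c_gold = y_gold − (n+g+δ)·k_gold = 1.3812 − 0.07·4.3411 ≈ 1.0774.

c_gold ≈ 1.077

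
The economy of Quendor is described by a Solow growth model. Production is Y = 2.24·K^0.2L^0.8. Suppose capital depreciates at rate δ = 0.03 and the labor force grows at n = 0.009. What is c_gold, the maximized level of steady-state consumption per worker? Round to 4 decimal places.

n + δ = 0.009 + 0.03 = 0.039.
Golden rule sets MPK = n+δ: 0.2·2.24·k^(0.2−1) = 0.039, so k_gold = (0.2·2.24/0.039)^(1/0.8) ≈ 21.1479.
y_gold = 2.24·21.1479^0.2 ≈ 4.1238.
c_gold = y_gold − (n+δ)·k_gold = 4.1238 − 0.039·21.1479 ≈ 3.2991.

c_gold ≈ 3.2991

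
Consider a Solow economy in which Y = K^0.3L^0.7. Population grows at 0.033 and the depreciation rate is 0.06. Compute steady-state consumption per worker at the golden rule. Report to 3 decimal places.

c_gold ≈ 1.156

n + δ = 0.033 + 0.06 = 0.093.
Setting f'(k) = n+δ gives 0.3·k^(0.3−1) = 0.093, hence k_gold = (0.3/0.093)^(1/0.7) ≈ 5.3288.
y_gold = 5.3288^0.3 ≈ 1.6519.
c_gold = y_gold − (n+δ)·k_gold = 1.6519 − 0.093·5.3288 ≈ 1.1563.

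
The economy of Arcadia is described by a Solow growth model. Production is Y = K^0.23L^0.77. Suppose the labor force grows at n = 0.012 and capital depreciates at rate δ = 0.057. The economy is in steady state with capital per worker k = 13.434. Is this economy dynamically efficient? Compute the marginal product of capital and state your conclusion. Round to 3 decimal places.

Break-even investment rate: n + δ = 0.012 + 0.057 = 0.069.
MPK = 0.23·k^(0.23−1) = 0.23·13.434^(-0.77) ≈ 0.0311.
MPK < 0.069, so the economy is dynamically inefficient (over-saving).

dynamically inefficient; MPK ≈ 0.031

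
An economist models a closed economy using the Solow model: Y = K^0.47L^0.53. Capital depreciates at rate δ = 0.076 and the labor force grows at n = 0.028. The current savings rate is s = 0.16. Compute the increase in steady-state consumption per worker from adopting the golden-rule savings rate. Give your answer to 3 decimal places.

Δc ≈ 0.788

The effective depreciation rate is n + δ = 0.028 + 0.076 = 0.104.
Current steady state (s = 0.16): k* = (0.16/0.104)^(1/0.53) ≈ 2.2542, y* = 2.2542^0.47 ≈ 1.4652, c* = (1−0.16)·1.4652 ≈ 1.2308.
Maximizing c = f(k) − (n+δ)·k gives f'(k) = n+δ, i.e. 0.47·k^(0.47−1) = 0.104, so k_gold = (0.47/0.104)^(1/0.53) ≈ 17.2175.
y_gold = 17.2175^0.47 ≈ 3.8098, c_gold = y_gold − 0.104·k_gold ≈ 2.0192.
Gain: Δc = 2.0192 − 1.2308 ≈ 0.7884.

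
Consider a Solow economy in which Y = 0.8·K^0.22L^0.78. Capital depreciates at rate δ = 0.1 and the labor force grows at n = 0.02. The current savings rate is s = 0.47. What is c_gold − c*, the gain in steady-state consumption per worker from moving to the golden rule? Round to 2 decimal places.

n + δ = 0.02 + 0.1 = 0.12.
Current steady state (s = 0.47): k* = (0.47·0.8/0.12)^(1/0.78) ≈ 4.3242, y* = 0.8·4.3242^0.22 ≈ 1.1041, c* = (1−0.47)·1.1041 ≈ 0.5851.
Maximizing c = f(k) − (n+δ)·k gives f'(k) = n+δ, i.e. 0.22·0.8·k^(0.22−1) = 0.12, so k_gold = (0.22·0.8/0.12)^(1/0.78) ≈ 1.6340.
y_gold = 0.8·1.6340^0.22 ≈ 0.8913, c_gold = y_gold − 0.12·k_gold ≈ 0.6952.
Gain: Δc = 0.6952 − 0.5851 ≈ 0.1100.

Δc ≈ 0.11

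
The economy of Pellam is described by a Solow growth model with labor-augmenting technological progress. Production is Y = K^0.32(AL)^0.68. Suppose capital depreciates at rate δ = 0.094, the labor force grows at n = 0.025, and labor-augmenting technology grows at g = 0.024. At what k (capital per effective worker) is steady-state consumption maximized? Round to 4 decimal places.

k_gold ≈ 3.2691

Capital per effective worker breaks even when investment replaces (n + g + δ)·k; here n + g + δ = 0.143.
At the golden rule the marginal product of capital equals n+g+δ: 0.32·k^(0.32−1) = 0.143. Solving, k_gold = (0.32/0.143)^(1/0.68) ≈ 3.2691.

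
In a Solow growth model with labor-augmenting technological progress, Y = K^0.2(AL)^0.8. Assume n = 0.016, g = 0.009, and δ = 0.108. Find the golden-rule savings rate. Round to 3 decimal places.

s_gold = 0.200

Capital per effective worker breaks even when investment replaces (n + g + δ)·k; here n + g + δ = 0.133.
At the golden rule MPK = n+g+δ, and in any Cobb-Douglas steady state s = (n+g+δ)·k/y = MPK·k/y = capital's share 0.2.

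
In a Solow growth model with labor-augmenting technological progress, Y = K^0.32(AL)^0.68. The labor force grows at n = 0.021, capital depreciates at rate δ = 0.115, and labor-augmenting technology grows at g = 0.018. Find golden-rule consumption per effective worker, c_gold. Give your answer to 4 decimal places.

n + g + δ = 0.021 + 0.018 + 0.115 = 0.154.
Golden rule sets MPK = n+g+δ: 0.32·k^(0.32−1) = 0.154, so k_gold = (0.32/0.154)^(1/0.68) ≈ 2.9316.
y_gold = 2.9316^0.32 ≈ 1.4108.
c_gold = y_gold − (n+g+δ)·k_gold = 1.4108 − 0.154·2.9316 ≈ 0.9594.

c_gold ≈ 0.9594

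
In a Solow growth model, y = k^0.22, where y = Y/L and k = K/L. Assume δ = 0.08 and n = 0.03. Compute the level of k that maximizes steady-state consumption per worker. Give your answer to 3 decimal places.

Break-even investment rate: n + δ = 0.03 + 0.08 = 0.11.
At the golden rule the marginal product of capital equals n+δ: 0.22·k^(0.22−1) = 0.11. Solving, k_gold = (0.22/0.11)^(1/0.78) ≈ 2.4318.

k_gold ≈ 2.432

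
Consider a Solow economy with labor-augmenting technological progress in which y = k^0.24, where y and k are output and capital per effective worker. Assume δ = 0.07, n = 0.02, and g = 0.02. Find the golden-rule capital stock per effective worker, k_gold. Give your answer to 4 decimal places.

Break-even investment rate: n + g + δ = 0.02 + 0.02 + 0.07 = 0.11.
Maximizing c = f(k) − (n+g+δ)·k gives f'(k) = n+g+δ, i.e. 0.24·k^(0.24−1) = 0.11, so k_gold = (0.24/0.11)^(1/0.76) ≈ 2.7913.

k_gold ≈ 2.7913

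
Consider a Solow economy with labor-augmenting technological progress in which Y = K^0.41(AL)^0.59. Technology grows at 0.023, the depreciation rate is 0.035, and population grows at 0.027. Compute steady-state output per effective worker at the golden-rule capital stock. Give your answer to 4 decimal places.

The effective depreciation rate is n + g + δ = 0.027 + 0.023 + 0.035 = 0.085.
Setting f'(k) = n+g+δ gives 0.41·k^(0.41−1) = 0.085, hence k_gold = (0.41/0.085)^(1/0.59) ≈ 14.3961.
Output: y_gold = k_gold^0.41 = 14.3961^0.41 ≈ 2.9846.

y_gold ≈ 2.9846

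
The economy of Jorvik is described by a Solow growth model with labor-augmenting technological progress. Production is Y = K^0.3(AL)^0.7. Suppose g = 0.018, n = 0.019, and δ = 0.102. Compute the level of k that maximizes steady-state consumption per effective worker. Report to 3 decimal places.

The effective depreciation rate is n + g + δ = 0.019 + 0.018 + 0.102 = 0.139.
Golden rule sets MPK = n+g+δ: 0.3·k^(0.3−1) = 0.139, so k_gold = (0.3/0.139)^(1/0.7) ≈ 3.0012.

k_gold ≈ 3.001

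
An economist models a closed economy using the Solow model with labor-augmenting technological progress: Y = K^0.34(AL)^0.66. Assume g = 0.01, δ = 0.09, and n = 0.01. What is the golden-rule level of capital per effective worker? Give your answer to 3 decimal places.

k_gold ≈ 5.528

Break-even investment rate: n + g + δ = 0.01 + 0.01 + 0.09 = 0.11.
Setting f'(k) = n+g+δ gives 0.34·k^(0.34−1) = 0.11, hence k_gold = (0.34/0.11)^(1/0.66) ≈ 5.5278.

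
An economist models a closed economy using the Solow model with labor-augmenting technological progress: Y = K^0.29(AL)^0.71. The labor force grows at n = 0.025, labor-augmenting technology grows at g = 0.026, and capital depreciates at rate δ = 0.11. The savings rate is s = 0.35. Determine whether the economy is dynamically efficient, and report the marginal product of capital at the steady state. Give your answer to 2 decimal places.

Capital per effective worker breaks even when investment replaces (n + g + δ)·k; here n + g + δ = 0.161.
Steady-state k*: s·k^0.29 = 0.161·k gives k* = (0.35/0.161)^(1/0.71) ≈ 2.9853.
MPK = 0.29·2.9853^(-0.71) ≈ 0.1334.
MPK < n+g+δ = 0.161, so the economy is dynamically inefficient (over-saving).

dynamically inefficient; MPK ≈ 0.13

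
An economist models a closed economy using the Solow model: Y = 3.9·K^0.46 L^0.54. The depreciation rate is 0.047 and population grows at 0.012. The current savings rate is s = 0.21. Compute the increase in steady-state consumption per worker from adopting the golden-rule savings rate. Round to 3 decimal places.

The effective depreciation rate is n + δ = 0.012 + 0.047 = 0.059.
Current steady state (s = 0.21): k* = (0.21·3.9/0.059)^(1/0.54) ≈ 130.5012, y* = 3.9·130.5012^0.46 ≈ 36.6646, c* = (1−0.21)·36.6646 ≈ 28.9651.
Maximizing c = f(k) − (n+δ)·k gives f'(k) = n+δ, i.e. 0.46·3.9·k^(0.46−1) = 0.059, so k_gold = (0.46·3.9/0.059)^(1/0.54) ≈ 557.4957.
y_gold = 3.9·557.4957^0.46 ≈ 71.5049, c_gold = y_gold − 0.059·k_gold ≈ 38.6126.
Gain: Δc = 38.6126 − 28.9651 ≈ 9.6476.

Δc ≈ 9.648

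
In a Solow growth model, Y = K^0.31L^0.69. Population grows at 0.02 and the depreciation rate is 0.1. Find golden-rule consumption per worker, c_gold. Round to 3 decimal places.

c_gold ≈ 1.057

n + δ = 0.02 + 0.1 = 0.12.
Golden rule sets MPK = n+δ: 0.31·k^(0.31−1) = 0.12, so k_gold = (0.31/0.12)^(1/0.69) ≈ 3.9570.
y_gold = 3.9570^0.31 ≈ 1.5317.
c_gold = y_gold − (n+δ)·k_gold = 1.5317 − 0.12·3.9570 ≈ 1.0569.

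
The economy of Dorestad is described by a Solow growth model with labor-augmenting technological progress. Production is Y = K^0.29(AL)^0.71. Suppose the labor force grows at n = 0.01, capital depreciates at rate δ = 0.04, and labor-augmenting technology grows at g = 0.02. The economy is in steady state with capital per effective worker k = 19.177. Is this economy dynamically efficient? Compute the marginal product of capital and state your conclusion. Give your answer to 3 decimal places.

dynamically inefficient; MPK ≈ 0.036

Capital per effective worker breaks even when investment replaces (n + g + δ)·k; here n + g + δ = 0.07.
MPK = 0.29·k^(0.29−1) = 0.29·19.177^(-0.71) ≈ 0.0356.
MPK < 0.07, so the economy is dynamically inefficient (over-saving).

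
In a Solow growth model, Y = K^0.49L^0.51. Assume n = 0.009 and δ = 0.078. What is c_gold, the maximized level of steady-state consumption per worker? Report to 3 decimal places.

c_gold ≈ 2.684

n + δ = 0.009 + 0.078 = 0.087.
Setting f'(k) = n+δ gives 0.49·k^(0.49−1) = 0.087, hence k_gold = (0.49/0.087)^(1/0.51) ≈ 29.6425.
y_gold = 29.6425^0.49 ≈ 5.2631.
c_gold = y_gold − (n+δ)·k_gold = 5.2631 − 0.087·29.6425 ≈ 2.6842.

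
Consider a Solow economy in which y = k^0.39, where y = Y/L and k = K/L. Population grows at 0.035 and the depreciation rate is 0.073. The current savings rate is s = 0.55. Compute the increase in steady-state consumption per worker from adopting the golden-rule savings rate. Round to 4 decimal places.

Capital per worker breaks even when investment replaces (n + δ)·k; here n + δ = 0.108.
Current steady state (s = 0.55): k* = (0.55/0.108)^(1/0.61) ≈ 14.4184, y* = 14.4184^0.39 ≈ 2.8312, c* = (1−0.55)·2.8312 ≈ 1.2741.
At the golden rule the marginal product of capital equals n+δ: 0.39·k^(0.39−1) = 0.108. Solving, k_gold = (0.39/0.108)^(1/0.61) ≈ 8.2066.
y_gold = 8.2066^0.39 ≈ 2.2726, c_gold = y_gold − 0.108·k_gold ≈ 1.3863.
Gain: Δc = 1.3863 − 1.2741 ≈ 0.1122.

Δc ≈ 0.1122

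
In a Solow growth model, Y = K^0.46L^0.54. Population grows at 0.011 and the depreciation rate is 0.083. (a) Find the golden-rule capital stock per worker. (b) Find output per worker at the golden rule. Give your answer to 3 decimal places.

(a) k_gold ≈ 18.927; (b) y_gold ≈ 3.868

The effective depreciation rate is n + δ = 0.011 + 0.083 = 0.094.
Setting f'(k) = n+δ gives 0.46·k^(0.46−1) = 0.094, hence k_gold = (0.46/0.094)^(1/0.54) ≈ 18.9275.
y_gold = 18.9275^0.46 ≈ 3.8678.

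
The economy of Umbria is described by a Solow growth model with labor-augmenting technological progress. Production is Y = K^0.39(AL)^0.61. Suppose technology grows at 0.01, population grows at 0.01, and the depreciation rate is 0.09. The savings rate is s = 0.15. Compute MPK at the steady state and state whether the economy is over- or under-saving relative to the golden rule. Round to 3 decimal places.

n + g + δ = 0.01 + 0.01 + 0.09 = 0.11.
Steady-state k*: s·k^0.39 = 0.11·k gives k* = (0.15/0.11)^(1/0.61) ≈ 1.6627.
MPK = 0.39·1.6627^(-0.61) ≈ 0.2860.
MPK > n+g+δ = 0.11, so the economy is dynamically efficient (under-saving).

under-saving; MPK ≈ 0.286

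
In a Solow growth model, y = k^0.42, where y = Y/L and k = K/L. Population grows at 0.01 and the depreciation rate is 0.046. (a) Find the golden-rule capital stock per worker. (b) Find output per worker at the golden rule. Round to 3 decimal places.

Capital per worker breaks even when investment replaces (n + δ)·k; here n + δ = 0.056.
At the golden rule the marginal product of capital equals n+δ: 0.42·k^(0.42−1) = 0.056. Solving, k_gold = (0.42/0.056)^(1/0.58) ≈ 32.2646.
y_gold = 32.2646^0.42 ≈ 4.3019.

(a) k_gold ≈ 32.265; (b) y_gold ≈ 4.302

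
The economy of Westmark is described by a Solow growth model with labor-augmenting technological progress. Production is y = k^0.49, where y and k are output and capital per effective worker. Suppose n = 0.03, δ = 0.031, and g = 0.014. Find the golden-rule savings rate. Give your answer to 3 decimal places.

s_gold = 0.490

Capital per effective worker breaks even when investment replaces (n + g + δ)·k; here n + g + δ = 0.075.
At the golden rule MPK = n+g+δ, and in any Cobb-Douglas steady state s = (n+g+δ)·k/y = MPK·k/y = capital's share 0.49.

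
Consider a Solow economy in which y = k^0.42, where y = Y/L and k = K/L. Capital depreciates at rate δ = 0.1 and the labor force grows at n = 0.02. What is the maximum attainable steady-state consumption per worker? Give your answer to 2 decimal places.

Break-even investment rate: n + δ = 0.02 + 0.1 = 0.12.
Golden rule sets MPK = n+δ: 0.42·k^(0.42−1) = 0.12, so k_gold = (0.42/0.12)^(1/0.58) ≈ 8.6706.
y_gold = 8.6706^0.42 ≈ 2.4773.
c_gold = y_gold − (n+δ)·k_gold = 2.4773 − 0.12·8.6706 ≈ 1.4368.

c_gold ≈ 1.44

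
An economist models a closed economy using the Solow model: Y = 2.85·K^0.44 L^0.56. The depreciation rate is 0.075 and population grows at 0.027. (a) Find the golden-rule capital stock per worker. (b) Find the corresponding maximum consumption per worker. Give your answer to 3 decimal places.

n + δ = 0.027 + 0.075 = 0.102.
Maximizing c = f(k) − (n+δ)·k gives f'(k) = n+δ, i.e. 0.44·2.85·k^(0.44−1) = 0.102, so k_gold = (0.44·2.85/0.102)^(1/0.56) ≈ 88.2853.
y_gold = 2.85·88.2853^0.44 ≈ 20.4661; c_gold = y_gold − 0.102·k_gold ≈ 11.4610.

(a) k_gold ≈ 88.285; (b) c_gold ≈ 11.461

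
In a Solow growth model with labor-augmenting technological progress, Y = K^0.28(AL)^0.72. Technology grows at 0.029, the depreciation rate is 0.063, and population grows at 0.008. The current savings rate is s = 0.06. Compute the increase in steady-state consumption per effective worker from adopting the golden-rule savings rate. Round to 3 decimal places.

Δc ≈ 0.304

n + g + δ = 0.008 + 0.029 + 0.063 = 0.1.
Current steady state (s = 0.06): k* = (0.06/0.1)^(1/0.72) ≈ 0.4919, y* = 0.4919^0.28 ≈ 0.8198, c* = (1−0.06)·0.8198 ≈ 0.7706.
Golden rule sets MPK = n+g+δ: 0.28·k^(0.28−1) = 0.1, so k_gold = (0.28/0.1)^(1/0.72) ≈ 4.1788.
y_gold = 4.1788^0.28 ≈ 1.4924, c_gold = y_gold − 0.1·k_gold ≈ 1.0746.
Gain: Δc = 1.0746 − 0.7706 ≈ 0.3039.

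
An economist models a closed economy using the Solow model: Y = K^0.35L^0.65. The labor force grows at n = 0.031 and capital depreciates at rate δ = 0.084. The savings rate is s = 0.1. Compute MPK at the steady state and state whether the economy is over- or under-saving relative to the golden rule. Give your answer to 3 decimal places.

under-saving; MPK ≈ 0.402

n + δ = 0.031 + 0.084 = 0.115.
Steady-state k*: s·k^0.35 = 0.115·k gives k* = (0.1/0.115)^(1/0.65) ≈ 0.8065.
MPK = 0.35·0.8065^(-0.65) ≈ 0.4025.
MPK > n+δ = 0.115, so the economy is dynamically efficient (under-saving).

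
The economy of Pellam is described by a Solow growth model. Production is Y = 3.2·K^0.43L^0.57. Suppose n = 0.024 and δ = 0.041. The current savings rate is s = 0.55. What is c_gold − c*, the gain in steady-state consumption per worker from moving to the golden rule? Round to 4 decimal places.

n + δ = 0.024 + 0.041 = 0.065.
Current steady state (s = 0.55): k* = (0.55·3.2/0.065)^(1/0.57) ≈ 326.0860, y* = 3.2·326.0860^0.43 ≈ 38.5374, c* = (1−0.55)·38.5374 ≈ 17.3418.
Setting f'(k) = n+δ gives 0.43·3.2·k^(0.43−1) = 0.065, hence k_gold = (0.43·3.2/0.065)^(1/0.57) ≈ 211.7378.
y_gold = 3.2·211.7378^0.43 ≈ 32.0069, c_gold = y_gold − 0.065·k_gold ≈ 18.2439.
Gain: Δc = 18.2439 − 17.3418 ≈ 0.9021.

Δc ≈ 0.9021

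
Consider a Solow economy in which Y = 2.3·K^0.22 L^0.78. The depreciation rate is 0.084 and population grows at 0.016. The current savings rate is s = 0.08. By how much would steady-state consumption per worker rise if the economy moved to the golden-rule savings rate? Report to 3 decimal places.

Δc ≈ 0.321

Capital per worker breaks even when investment replaces (n + δ)·k; here n + δ = 0.1.
Current steady state (s = 0.08): k* = (0.08·2.3/0.1)^(1/0.78) ≈ 2.1853, y* = 2.3·2.1853^0.22 ≈ 2.7316, c* = (1−0.08)·2.7316 ≈ 2.5131.
At the golden rule the marginal product of capital equals n+δ: 0.22·2.3·k^(0.22−1) = 0.1. Solving, k_gold = (0.22·2.3/0.1)^(1/0.78) ≈ 7.9939.
y_gold = 2.3·7.9939^0.22 ≈ 3.6336, c_gold = y_gold − 0.1·k_gold ≈ 2.8342.
Gain: Δc = 2.8342 − 2.5131 ≈ 0.3211.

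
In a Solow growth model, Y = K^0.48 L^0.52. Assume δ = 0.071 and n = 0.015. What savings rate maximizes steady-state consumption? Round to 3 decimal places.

s_gold = 0.480

Capital per worker breaks even when investment replaces (n + δ)·k; here n + δ = 0.086.
At the golden rule MPK = n+δ, and in any Cobb-Douglas steady state s = (n+δ)·k/y = MPK·k/y = capital's share 0.48.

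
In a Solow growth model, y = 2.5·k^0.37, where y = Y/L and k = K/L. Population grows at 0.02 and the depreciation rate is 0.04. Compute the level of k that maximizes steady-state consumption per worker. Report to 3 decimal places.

k_gold ≈ 76.860

n + δ = 0.02 + 0.04 = 0.06.
Setting f'(k) = n+δ gives 0.37·2.5·k^(0.37−1) = 0.06, hence k_gold = (0.37·2.5/0.06)^(1/0.63) ≈ 76.8598.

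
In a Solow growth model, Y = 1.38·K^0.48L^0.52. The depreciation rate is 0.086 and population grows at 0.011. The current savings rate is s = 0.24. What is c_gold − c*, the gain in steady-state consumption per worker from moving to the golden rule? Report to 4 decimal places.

Δc ≈ 0.9689

n + δ = 0.011 + 0.086 = 0.097.
Current steady state (s = 0.24): k* = (0.24·1.38/0.097)^(1/0.52) ≈ 10.6075, y* = 1.38·10.6075^0.48 ≈ 4.2872, c* = (1−0.24)·4.2872 ≈ 3.2583.
Maximizing c = f(k) − (n+δ)·k gives f'(k) = n+δ, i.e. 0.48·1.38·k^(0.48−1) = 0.097, so k_gold = (0.48·1.38/0.097)^(1/0.52) ≈ 40.2269.
y_gold = 1.38·40.2269^0.48 ≈ 8.1292, c_gold = y_gold − 0.097·k_gold ≈ 4.2272.
Gain: Δc = 4.2272 − 3.2583 ≈ 0.9689.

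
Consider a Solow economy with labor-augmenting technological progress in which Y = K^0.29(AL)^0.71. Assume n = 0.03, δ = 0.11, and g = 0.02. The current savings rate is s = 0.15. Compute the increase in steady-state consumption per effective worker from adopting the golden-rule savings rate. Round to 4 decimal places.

Δc ≈ 0.0773

Capital per effective worker breaks even when investment replaces (n + g + δ)·k; here n + g + δ = 0.16.
Current steady state (s = 0.15): k* = (0.15/0.16)^(1/0.71) ≈ 0.9131, y* = 0.9131^0.29 ≈ 0.9740, c* = (1−0.15)·0.9740 ≈ 0.8279.
Golden rule sets MPK = n+g+δ: 0.29·k^(0.29−1) = 0.16, so k_gold = (0.29/0.16)^(1/0.71) ≈ 2.3109.
y_gold = 2.3109^0.29 ≈ 1.2750, c_gold = y_gold − 0.16·k_gold ≈ 0.9052.
Gain: Δc = 0.9052 − 0.8279 ≈ 0.0773.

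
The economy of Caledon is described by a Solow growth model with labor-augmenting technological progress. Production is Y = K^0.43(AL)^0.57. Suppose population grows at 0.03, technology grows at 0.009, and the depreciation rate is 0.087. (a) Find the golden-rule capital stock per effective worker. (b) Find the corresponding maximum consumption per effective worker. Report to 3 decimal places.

n + g + δ = 0.03 + 0.009 + 0.087 = 0.126.
At the golden rule the marginal product of capital equals n+g+δ: 0.43·k^(0.43−1) = 0.126. Solving, k_gold = (0.43/0.126)^(1/0.57) ≈ 8.6151.
y_gold = 8.6151^0.43 ≈ 2.5244; c_gold = y_gold − 0.126·k_gold ≈ 1.4389.

(a) k_gold ≈ 8.615; (b) c_gold ≈ 1.439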